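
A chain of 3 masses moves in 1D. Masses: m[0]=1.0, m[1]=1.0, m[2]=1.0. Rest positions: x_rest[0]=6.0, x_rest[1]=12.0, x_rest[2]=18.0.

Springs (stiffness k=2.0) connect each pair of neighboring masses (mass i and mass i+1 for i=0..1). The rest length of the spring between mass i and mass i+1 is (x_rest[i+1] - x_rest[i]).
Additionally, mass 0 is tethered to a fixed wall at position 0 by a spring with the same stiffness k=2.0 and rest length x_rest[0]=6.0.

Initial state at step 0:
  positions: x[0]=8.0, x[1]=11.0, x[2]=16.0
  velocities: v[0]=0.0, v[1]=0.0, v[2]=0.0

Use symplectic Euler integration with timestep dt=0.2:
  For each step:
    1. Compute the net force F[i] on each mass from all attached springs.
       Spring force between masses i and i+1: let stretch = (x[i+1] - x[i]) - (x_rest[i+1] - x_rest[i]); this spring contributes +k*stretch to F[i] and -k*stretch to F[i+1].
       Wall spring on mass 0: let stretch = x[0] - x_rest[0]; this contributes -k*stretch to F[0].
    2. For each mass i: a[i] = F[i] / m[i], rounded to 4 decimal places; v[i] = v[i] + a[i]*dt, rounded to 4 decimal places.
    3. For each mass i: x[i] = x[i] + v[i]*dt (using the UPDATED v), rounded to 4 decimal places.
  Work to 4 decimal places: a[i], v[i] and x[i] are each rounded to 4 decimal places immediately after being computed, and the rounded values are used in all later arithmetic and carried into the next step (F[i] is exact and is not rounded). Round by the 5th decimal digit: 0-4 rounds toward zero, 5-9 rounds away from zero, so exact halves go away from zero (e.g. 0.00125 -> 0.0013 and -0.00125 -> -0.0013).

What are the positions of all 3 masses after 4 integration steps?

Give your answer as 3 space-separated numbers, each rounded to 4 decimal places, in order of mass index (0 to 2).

Answer: 5.0411 11.9318 16.8653

Derivation:
Step 0: x=[8.0000 11.0000 16.0000] v=[0.0000 0.0000 0.0000]
Step 1: x=[7.6000 11.1600 16.0800] v=[-2.0000 0.8000 0.4000]
Step 2: x=[6.8768 11.4288 16.2464] v=[-3.6160 1.3440 0.8320]
Step 3: x=[5.9676 11.7188 16.5074] v=[-4.5459 1.4502 1.3050]
Step 4: x=[5.0411 11.9318 16.8653] v=[-4.6325 1.0652 1.7896]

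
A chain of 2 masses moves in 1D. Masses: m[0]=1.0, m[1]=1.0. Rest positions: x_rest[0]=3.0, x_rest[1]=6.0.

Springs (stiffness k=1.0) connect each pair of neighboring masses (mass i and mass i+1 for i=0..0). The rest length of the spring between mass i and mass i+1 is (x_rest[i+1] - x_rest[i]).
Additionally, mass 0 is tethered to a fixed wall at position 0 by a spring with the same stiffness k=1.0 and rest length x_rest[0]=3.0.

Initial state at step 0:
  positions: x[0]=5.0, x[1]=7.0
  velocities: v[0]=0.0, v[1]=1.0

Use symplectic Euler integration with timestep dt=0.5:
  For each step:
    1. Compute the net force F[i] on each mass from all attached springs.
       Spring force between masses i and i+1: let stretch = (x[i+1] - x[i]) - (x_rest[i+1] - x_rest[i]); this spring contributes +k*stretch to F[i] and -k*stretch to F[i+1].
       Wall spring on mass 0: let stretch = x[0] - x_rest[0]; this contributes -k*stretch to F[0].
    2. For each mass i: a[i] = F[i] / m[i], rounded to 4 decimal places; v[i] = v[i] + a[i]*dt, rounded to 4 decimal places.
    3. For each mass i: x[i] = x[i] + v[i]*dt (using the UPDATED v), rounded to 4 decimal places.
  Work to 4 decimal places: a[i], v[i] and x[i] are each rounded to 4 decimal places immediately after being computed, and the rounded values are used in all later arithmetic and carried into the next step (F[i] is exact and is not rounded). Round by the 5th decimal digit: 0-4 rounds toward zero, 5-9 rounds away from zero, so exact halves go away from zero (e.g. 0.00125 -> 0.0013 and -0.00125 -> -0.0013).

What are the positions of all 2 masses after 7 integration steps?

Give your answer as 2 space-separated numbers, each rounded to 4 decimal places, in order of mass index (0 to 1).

Answer: 4.1346 5.0967

Derivation:
Step 0: x=[5.0000 7.0000] v=[0.0000 1.0000]
Step 1: x=[4.2500 7.7500] v=[-1.5000 1.5000]
Step 2: x=[3.3125 8.3750] v=[-1.8750 1.2500]
Step 3: x=[2.8125 8.4844] v=[-1.0000 0.2188]
Step 4: x=[3.0274 7.9258] v=[0.4297 -1.1172]
Step 5: x=[3.7100 6.8926] v=[1.3652 -2.0664]
Step 6: x=[4.2608 5.8138] v=[1.1015 -2.1577]
Step 7: x=[4.1346 5.0967] v=[-0.2524 -1.4342]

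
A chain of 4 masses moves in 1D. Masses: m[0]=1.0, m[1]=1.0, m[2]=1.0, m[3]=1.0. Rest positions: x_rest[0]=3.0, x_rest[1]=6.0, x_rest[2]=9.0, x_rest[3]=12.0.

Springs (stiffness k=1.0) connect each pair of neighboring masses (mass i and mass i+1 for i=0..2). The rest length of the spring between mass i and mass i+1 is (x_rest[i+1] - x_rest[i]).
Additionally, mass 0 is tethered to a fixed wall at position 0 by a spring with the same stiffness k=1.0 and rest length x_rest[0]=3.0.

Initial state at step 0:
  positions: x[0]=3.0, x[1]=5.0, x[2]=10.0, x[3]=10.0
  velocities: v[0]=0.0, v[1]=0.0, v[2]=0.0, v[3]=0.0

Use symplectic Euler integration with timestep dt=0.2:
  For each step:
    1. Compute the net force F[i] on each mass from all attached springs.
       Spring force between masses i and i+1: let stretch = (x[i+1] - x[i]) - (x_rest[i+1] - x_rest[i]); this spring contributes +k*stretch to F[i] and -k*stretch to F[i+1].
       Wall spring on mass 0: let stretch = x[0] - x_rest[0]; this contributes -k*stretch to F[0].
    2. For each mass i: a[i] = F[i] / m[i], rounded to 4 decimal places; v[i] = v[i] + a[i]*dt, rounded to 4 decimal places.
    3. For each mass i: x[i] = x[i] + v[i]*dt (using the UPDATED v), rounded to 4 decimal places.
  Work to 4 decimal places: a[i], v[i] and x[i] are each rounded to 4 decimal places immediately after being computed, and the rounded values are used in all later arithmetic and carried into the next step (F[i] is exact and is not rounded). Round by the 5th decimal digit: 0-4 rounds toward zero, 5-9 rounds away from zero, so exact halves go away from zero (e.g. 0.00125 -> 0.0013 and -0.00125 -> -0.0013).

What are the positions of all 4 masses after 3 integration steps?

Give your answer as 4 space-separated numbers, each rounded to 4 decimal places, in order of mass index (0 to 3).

Answer: 2.7986 5.6269 8.9247 10.6575

Derivation:
Step 0: x=[3.0000 5.0000 10.0000 10.0000] v=[0.0000 0.0000 0.0000 0.0000]
Step 1: x=[2.9600 5.1200 9.8000 10.1200] v=[-0.2000 0.6000 -1.0000 0.6000]
Step 2: x=[2.8880 5.3408 9.4256 10.3472] v=[-0.3600 1.1040 -1.8720 1.1360]
Step 3: x=[2.7986 5.6269 8.9247 10.6575] v=[-0.4470 1.4304 -2.5046 1.5517]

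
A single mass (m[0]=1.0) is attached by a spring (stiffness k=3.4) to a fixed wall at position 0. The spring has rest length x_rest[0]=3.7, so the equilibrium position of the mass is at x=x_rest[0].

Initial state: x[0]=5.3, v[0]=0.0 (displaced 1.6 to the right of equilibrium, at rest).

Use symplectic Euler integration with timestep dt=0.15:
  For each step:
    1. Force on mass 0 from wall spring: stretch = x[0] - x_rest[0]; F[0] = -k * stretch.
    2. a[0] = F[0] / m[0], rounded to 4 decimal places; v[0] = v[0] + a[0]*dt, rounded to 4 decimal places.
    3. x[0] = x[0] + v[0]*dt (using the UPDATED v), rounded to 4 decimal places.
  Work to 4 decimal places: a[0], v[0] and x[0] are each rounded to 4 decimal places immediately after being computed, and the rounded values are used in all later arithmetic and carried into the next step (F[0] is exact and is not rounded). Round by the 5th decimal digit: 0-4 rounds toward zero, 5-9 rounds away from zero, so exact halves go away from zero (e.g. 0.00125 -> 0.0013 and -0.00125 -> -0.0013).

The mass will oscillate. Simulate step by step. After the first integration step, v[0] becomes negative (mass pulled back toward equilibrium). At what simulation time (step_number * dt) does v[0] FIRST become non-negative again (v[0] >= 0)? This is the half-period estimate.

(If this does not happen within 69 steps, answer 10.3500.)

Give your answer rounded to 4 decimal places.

Answer: 1.8000

Derivation:
Step 0: x=[5.3000] v=[0.0000]
Step 1: x=[5.1776] v=[-0.8160]
Step 2: x=[4.9422] v=[-1.5696]
Step 3: x=[4.6117] v=[-2.2031]
Step 4: x=[4.2115] v=[-2.6681]
Step 5: x=[3.7722] v=[-2.9290]
Step 6: x=[3.3273] v=[-2.9658]
Step 7: x=[2.9109] v=[-2.7757]
Step 8: x=[2.5549] v=[-2.3733]
Step 9: x=[2.2865] v=[-1.7893]
Step 10: x=[2.1262] v=[-1.0684]
Step 11: x=[2.0863] v=[-0.2658]
Step 12: x=[2.1699] v=[0.5572]
First v>=0 after going negative at step 12, time=1.8000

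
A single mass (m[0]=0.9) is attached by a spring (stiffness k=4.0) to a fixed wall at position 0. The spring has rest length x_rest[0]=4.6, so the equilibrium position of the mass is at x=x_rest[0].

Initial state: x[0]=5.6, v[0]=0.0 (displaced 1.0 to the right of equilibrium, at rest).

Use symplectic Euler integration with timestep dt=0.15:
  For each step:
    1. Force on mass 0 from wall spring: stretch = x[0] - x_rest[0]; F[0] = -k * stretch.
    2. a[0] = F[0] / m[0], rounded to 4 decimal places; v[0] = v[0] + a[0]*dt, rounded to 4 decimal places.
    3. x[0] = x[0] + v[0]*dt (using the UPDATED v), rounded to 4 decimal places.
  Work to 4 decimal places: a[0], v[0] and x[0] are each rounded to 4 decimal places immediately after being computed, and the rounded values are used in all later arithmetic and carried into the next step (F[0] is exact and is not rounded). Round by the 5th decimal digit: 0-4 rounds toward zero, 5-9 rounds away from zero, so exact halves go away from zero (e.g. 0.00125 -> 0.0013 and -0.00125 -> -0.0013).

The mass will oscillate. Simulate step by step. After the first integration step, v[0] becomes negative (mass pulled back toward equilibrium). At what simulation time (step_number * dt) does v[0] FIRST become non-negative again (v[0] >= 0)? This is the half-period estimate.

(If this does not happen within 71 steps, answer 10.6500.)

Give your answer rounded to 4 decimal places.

Answer: 1.5000

Derivation:
Step 0: x=[5.6000] v=[0.0000]
Step 1: x=[5.5000] v=[-0.6667]
Step 2: x=[5.3100] v=[-1.2667]
Step 3: x=[5.0490] v=[-1.7400]
Step 4: x=[4.7431] v=[-2.0393]
Step 5: x=[4.4229] v=[-2.1347]
Step 6: x=[4.1204] v=[-2.0166]
Step 7: x=[3.8659] v=[-1.6969]
Step 8: x=[3.6848] v=[-1.2075]
Step 9: x=[3.5952] v=[-0.5974]
Step 10: x=[3.6061] v=[0.0725]
First v>=0 after going negative at step 10, time=1.5000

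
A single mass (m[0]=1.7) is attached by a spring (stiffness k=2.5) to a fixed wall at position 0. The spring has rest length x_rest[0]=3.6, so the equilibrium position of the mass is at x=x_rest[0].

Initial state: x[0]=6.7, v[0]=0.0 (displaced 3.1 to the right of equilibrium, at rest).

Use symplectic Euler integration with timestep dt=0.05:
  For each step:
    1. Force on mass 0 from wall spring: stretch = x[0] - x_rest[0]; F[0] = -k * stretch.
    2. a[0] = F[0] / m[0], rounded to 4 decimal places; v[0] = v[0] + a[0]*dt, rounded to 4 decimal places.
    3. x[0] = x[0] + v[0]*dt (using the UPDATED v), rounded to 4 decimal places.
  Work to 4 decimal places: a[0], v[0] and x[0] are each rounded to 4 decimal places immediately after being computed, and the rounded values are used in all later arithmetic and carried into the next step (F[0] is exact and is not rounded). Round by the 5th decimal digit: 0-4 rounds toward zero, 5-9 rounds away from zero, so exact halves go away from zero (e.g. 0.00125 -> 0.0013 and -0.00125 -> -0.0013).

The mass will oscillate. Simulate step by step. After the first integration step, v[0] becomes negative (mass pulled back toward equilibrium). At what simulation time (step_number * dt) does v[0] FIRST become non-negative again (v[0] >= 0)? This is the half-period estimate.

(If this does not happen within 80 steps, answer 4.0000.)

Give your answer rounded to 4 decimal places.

Answer: 2.6000

Derivation:
Step 0: x=[6.7000] v=[0.0000]
Step 1: x=[6.6886] v=[-0.2279]
Step 2: x=[6.6659] v=[-0.4550]
Step 3: x=[6.6319] v=[-0.6804]
Step 4: x=[6.5867] v=[-0.9033]
Step 5: x=[6.5306] v=[-1.1229]
Step 6: x=[6.4637] v=[-1.3384]
Step 7: x=[6.3863] v=[-1.5490]
Step 8: x=[6.2986] v=[-1.7539]
Step 9: x=[6.2010] v=[-1.9523]
Step 10: x=[6.0938] v=[-2.1436]
Step 11: x=[5.9775] v=[-2.3270]
Step 12: x=[5.8524] v=[-2.5018]
Step 13: x=[5.7190] v=[-2.6674]
Step 14: x=[5.5778] v=[-2.8232]
Step 15: x=[5.4294] v=[-2.9686]
Step 16: x=[5.2742] v=[-3.1031]
Step 17: x=[5.1129] v=[-3.2262]
Step 18: x=[4.9460] v=[-3.3374]
Step 19: x=[4.7742] v=[-3.4364]
Step 20: x=[4.5981] v=[-3.5227]
Step 21: x=[4.4183] v=[-3.5961]
Step 22: x=[4.2355] v=[-3.6563]
Step 23: x=[4.0504] v=[-3.7030]
Step 24: x=[3.8636] v=[-3.7361]
Step 25: x=[3.6758] v=[-3.7555]
Step 26: x=[3.4877] v=[-3.7611]
Step 27: x=[3.3001] v=[-3.7528]
Step 28: x=[3.1136] v=[-3.7308]
Step 29: x=[2.9289] v=[-3.6950]
Step 30: x=[2.7466] v=[-3.6457]
Step 31: x=[2.5675] v=[-3.5830]
Step 32: x=[2.3921] v=[-3.5071]
Step 33: x=[2.2212] v=[-3.4183]
Step 34: x=[2.0554] v=[-3.3169]
Step 35: x=[1.8952] v=[-3.2033]
Step 36: x=[1.7413] v=[-3.0779]
Step 37: x=[1.5942] v=[-2.9412]
Step 38: x=[1.4545] v=[-2.7937]
Step 39: x=[1.3227] v=[-2.6359]
Step 40: x=[1.1993] v=[-2.4685]
Step 41: x=[1.0847] v=[-2.2920]
Step 42: x=[0.9793] v=[-2.1071]
Step 43: x=[0.8836] v=[-1.9144]
Step 44: x=[0.7979] v=[-1.7147]
Step 45: x=[0.7225] v=[-1.5087]
Step 46: x=[0.6576] v=[-1.2971]
Step 47: x=[0.6036] v=[-1.0807]
Step 48: x=[0.5606] v=[-0.8604]
Step 49: x=[0.5288] v=[-0.6369]
Step 50: x=[0.5082] v=[-0.4111]
Step 51: x=[0.4990] v=[-0.1838]
Step 52: x=[0.5012] v=[0.0442]
First v>=0 after going negative at step 52, time=2.6000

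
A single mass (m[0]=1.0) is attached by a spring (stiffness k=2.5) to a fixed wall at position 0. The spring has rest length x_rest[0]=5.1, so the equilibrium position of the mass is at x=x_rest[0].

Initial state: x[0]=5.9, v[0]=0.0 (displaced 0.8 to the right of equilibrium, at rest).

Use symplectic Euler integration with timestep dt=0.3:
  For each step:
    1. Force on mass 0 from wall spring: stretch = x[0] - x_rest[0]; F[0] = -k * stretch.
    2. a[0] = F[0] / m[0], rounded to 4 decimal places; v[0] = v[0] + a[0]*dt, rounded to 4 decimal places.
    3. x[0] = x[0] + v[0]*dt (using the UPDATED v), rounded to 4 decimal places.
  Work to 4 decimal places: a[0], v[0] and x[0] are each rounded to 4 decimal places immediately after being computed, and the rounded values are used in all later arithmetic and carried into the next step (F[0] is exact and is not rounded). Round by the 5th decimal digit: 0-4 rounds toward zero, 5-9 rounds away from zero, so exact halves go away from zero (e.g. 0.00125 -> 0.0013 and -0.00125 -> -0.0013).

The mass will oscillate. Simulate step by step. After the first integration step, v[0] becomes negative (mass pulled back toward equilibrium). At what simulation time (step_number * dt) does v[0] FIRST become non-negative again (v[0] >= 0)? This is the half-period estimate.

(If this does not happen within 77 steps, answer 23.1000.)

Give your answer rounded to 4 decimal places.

Step 0: x=[5.9000] v=[0.0000]
Step 1: x=[5.7200] v=[-0.6000]
Step 2: x=[5.4005] v=[-1.0650]
Step 3: x=[5.0134] v=[-1.2904]
Step 4: x=[4.6458] v=[-1.2255]
Step 5: x=[4.3803] v=[-0.8849]
Step 6: x=[4.2768] v=[-0.3451]
Step 7: x=[4.3585] v=[0.2723]
First v>=0 after going negative at step 7, time=2.1000

Answer: 2.1000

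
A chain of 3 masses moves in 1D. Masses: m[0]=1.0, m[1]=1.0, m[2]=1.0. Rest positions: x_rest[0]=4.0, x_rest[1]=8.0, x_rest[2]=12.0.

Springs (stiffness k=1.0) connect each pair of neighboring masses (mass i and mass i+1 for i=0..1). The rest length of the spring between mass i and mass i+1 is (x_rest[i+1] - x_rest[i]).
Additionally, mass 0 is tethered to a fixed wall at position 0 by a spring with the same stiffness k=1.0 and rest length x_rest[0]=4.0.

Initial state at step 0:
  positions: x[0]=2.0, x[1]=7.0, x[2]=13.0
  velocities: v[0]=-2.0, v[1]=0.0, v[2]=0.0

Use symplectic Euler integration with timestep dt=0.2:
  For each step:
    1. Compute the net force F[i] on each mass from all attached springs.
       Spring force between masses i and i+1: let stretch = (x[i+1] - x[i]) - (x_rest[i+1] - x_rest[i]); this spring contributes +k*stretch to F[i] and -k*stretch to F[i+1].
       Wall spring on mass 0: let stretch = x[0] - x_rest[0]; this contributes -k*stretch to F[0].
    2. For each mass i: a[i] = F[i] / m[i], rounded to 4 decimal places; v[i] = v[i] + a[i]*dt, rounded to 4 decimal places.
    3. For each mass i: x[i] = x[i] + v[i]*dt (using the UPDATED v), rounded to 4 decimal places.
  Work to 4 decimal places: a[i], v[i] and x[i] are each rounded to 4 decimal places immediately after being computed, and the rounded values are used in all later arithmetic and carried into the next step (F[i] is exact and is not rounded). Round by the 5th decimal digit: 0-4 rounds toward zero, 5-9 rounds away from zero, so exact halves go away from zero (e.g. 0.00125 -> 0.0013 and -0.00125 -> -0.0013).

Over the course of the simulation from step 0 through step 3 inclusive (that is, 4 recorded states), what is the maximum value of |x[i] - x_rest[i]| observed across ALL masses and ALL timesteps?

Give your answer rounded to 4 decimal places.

Step 0: x=[2.0000 7.0000 13.0000] v=[-2.0000 0.0000 0.0000]
Step 1: x=[1.7200 7.0400 12.9200] v=[-1.4000 0.2000 -0.4000]
Step 2: x=[1.5840 7.1024 12.7648] v=[-0.6800 0.3120 -0.7760]
Step 3: x=[1.6054 7.1706 12.5431] v=[0.1069 0.3408 -1.1085]
Max displacement = 2.4160

Answer: 2.4160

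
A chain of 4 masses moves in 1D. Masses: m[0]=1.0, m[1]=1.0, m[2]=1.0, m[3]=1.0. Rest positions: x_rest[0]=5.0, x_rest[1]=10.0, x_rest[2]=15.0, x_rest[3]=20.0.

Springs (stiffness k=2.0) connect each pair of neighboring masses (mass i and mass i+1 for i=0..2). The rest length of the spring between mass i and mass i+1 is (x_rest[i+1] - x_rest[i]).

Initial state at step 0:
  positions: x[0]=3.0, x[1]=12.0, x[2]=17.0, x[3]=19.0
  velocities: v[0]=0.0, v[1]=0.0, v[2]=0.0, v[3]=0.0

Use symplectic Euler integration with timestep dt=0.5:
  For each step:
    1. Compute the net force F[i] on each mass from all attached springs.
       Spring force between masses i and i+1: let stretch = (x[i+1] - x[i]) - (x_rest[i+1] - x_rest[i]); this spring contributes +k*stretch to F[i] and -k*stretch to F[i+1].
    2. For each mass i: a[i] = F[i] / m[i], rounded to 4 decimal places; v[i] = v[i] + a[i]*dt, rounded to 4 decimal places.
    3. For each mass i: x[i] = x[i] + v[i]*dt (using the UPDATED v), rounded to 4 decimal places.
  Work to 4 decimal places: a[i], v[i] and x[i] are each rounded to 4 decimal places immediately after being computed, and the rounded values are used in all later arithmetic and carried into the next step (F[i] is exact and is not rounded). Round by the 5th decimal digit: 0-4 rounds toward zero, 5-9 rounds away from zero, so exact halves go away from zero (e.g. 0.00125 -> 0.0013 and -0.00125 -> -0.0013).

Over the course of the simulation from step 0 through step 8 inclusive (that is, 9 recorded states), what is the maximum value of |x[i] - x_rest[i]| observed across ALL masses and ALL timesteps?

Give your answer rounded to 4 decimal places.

Answer: 2.1875

Derivation:
Step 0: x=[3.0000 12.0000 17.0000 19.0000] v=[0.0000 0.0000 0.0000 0.0000]
Step 1: x=[5.0000 10.0000 15.5000 20.5000] v=[4.0000 -4.0000 -3.0000 3.0000]
Step 2: x=[7.0000 8.2500 13.7500 22.0000] v=[4.0000 -3.5000 -3.5000 3.0000]
Step 3: x=[7.1250 8.6250 13.3750 21.8750] v=[0.2500 0.7500 -0.7500 -0.2500]
Step 4: x=[5.5000 10.6250 14.8750 20.0000] v=[-3.2500 4.0000 3.0000 -3.7500]
Step 5: x=[3.9375 12.1875 16.8125 18.0625] v=[-3.1250 3.1250 3.8750 -3.8750]
Step 6: x=[4.0000 11.9375 17.0625 18.0000] v=[0.1250 -0.5000 0.5000 -0.1250]
Step 7: x=[5.5313 10.2813 15.2188 19.9688] v=[3.0625 -3.3125 -3.6875 3.9375]
Step 8: x=[6.9376 8.7188 13.2813 22.0626] v=[2.8125 -3.1250 -3.8750 4.1875]
Max displacement = 2.1875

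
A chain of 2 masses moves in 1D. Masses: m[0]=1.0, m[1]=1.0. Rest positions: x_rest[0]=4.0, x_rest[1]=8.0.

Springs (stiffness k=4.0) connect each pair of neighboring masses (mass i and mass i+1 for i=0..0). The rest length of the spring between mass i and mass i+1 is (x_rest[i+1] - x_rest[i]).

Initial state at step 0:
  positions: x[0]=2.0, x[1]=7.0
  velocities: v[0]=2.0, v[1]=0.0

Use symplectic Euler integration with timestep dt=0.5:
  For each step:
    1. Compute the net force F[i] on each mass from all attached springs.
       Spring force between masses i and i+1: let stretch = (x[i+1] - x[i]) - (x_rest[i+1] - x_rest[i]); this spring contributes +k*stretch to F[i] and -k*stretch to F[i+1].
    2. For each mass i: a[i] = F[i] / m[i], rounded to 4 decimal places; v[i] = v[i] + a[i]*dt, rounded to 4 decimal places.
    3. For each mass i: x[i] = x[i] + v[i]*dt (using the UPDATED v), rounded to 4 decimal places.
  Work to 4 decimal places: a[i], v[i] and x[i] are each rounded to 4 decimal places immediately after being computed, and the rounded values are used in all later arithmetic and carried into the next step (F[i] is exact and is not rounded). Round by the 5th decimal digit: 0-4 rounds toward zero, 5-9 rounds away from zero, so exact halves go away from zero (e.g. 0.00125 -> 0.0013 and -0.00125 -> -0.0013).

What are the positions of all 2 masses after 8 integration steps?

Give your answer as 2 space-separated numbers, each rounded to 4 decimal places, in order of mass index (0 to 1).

Answer: 6.0000 11.0000

Derivation:
Step 0: x=[2.0000 7.0000] v=[2.0000 0.0000]
Step 1: x=[4.0000 6.0000] v=[4.0000 -2.0000]
Step 2: x=[4.0000 7.0000] v=[0.0000 2.0000]
Step 3: x=[3.0000 9.0000] v=[-2.0000 4.0000]
Step 4: x=[4.0000 9.0000] v=[2.0000 0.0000]
Step 5: x=[6.0000 8.0000] v=[4.0000 -2.0000]
Step 6: x=[6.0000 9.0000] v=[0.0000 2.0000]
Step 7: x=[5.0000 11.0000] v=[-2.0000 4.0000]
Step 8: x=[6.0000 11.0000] v=[2.0000 0.0000]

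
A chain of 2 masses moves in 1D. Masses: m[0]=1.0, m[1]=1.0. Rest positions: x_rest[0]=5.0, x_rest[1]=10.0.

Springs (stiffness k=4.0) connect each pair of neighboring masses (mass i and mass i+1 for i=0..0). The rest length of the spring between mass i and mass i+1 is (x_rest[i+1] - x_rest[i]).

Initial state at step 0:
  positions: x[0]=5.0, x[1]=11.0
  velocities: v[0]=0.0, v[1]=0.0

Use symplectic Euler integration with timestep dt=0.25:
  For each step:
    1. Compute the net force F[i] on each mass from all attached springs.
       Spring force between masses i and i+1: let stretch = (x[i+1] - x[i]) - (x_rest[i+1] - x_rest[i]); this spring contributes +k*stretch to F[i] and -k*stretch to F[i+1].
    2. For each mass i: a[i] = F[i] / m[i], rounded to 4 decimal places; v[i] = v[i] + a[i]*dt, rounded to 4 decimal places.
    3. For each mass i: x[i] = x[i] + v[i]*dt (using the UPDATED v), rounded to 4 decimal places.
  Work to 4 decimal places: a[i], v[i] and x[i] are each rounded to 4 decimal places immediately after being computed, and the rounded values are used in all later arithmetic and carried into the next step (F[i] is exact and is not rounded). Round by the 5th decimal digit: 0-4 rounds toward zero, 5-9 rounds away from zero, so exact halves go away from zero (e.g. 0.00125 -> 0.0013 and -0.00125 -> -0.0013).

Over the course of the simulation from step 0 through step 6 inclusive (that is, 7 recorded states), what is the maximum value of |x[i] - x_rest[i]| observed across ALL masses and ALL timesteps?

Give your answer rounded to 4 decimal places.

Step 0: x=[5.0000 11.0000] v=[0.0000 0.0000]
Step 1: x=[5.2500 10.7500] v=[1.0000 -1.0000]
Step 2: x=[5.6250 10.3750] v=[1.5000 -1.5000]
Step 3: x=[5.9375 10.0625] v=[1.2500 -1.2500]
Step 4: x=[6.0313 9.9688] v=[0.3750 -0.3750]
Step 5: x=[5.8594 10.1407] v=[-0.6875 0.6875]
Step 6: x=[5.5079 10.4923] v=[-1.4062 1.4062]
Max displacement = 1.0313

Answer: 1.0313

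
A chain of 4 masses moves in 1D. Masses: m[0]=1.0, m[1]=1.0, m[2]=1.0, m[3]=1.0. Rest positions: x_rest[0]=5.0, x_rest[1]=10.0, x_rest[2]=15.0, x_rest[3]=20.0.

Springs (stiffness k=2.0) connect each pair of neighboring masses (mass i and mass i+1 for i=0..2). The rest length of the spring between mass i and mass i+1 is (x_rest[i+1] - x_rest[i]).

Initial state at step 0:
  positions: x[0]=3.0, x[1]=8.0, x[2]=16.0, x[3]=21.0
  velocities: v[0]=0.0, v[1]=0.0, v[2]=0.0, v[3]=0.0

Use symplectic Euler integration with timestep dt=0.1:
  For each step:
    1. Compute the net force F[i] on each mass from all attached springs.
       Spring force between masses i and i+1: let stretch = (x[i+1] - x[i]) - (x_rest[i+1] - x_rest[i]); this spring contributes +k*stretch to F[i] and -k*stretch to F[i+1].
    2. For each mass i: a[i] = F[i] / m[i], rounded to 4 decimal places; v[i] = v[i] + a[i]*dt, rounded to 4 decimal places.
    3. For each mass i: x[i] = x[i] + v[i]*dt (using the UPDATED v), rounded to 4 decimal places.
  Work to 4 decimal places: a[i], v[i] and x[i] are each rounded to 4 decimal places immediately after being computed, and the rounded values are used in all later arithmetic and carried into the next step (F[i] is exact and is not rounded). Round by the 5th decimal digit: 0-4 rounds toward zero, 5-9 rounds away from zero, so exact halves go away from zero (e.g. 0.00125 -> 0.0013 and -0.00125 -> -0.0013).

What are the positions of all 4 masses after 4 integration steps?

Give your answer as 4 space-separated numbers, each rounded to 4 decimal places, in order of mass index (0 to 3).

Answer: 3.0173 8.5476 15.4524 20.9827

Derivation:
Step 0: x=[3.0000 8.0000 16.0000 21.0000] v=[0.0000 0.0000 0.0000 0.0000]
Step 1: x=[3.0000 8.0600 15.9400 21.0000] v=[0.0000 0.6000 -0.6000 0.0000]
Step 2: x=[3.0012 8.1764 15.8236 20.9988] v=[0.0120 1.1640 -1.1640 -0.0120]
Step 3: x=[3.0059 8.3422 15.6578 20.9941] v=[0.0470 1.6584 -1.6584 -0.0470]
Step 4: x=[3.0173 8.5476 15.4524 20.9827] v=[0.1143 2.0543 -2.0543 -0.1143]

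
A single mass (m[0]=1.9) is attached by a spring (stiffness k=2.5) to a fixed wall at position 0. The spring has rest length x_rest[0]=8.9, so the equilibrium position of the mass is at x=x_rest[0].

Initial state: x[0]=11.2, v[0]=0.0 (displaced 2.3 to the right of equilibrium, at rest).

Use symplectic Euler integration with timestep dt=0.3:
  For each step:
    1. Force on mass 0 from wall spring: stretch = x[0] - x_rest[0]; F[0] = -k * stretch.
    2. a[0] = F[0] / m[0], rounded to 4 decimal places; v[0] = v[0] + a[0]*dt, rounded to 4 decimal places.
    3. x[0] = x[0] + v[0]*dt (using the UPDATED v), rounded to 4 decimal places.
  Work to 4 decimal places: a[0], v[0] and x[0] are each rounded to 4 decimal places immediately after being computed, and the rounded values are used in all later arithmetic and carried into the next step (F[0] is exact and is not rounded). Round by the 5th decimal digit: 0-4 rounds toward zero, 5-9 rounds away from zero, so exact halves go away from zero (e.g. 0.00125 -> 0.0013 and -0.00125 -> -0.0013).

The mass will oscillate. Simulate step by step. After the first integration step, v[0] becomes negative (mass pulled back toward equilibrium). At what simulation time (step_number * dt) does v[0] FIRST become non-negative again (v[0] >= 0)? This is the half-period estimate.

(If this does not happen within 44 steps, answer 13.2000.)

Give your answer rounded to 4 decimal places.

Step 0: x=[11.2000] v=[0.0000]
Step 1: x=[10.9276] v=[-0.9079]
Step 2: x=[10.4151] v=[-1.7083]
Step 3: x=[9.7232] v=[-2.3064]
Step 4: x=[8.9338] v=[-2.6314]
Step 5: x=[8.1404] v=[-2.6448]
Step 6: x=[7.4369] v=[-2.3450]
Step 7: x=[6.9067] v=[-1.7675]
Step 8: x=[6.6125] v=[-0.9807]
Step 9: x=[6.5892] v=[-0.0777]
Step 10: x=[6.8396] v=[0.8345]
First v>=0 after going negative at step 10, time=3.0000

Answer: 3.0000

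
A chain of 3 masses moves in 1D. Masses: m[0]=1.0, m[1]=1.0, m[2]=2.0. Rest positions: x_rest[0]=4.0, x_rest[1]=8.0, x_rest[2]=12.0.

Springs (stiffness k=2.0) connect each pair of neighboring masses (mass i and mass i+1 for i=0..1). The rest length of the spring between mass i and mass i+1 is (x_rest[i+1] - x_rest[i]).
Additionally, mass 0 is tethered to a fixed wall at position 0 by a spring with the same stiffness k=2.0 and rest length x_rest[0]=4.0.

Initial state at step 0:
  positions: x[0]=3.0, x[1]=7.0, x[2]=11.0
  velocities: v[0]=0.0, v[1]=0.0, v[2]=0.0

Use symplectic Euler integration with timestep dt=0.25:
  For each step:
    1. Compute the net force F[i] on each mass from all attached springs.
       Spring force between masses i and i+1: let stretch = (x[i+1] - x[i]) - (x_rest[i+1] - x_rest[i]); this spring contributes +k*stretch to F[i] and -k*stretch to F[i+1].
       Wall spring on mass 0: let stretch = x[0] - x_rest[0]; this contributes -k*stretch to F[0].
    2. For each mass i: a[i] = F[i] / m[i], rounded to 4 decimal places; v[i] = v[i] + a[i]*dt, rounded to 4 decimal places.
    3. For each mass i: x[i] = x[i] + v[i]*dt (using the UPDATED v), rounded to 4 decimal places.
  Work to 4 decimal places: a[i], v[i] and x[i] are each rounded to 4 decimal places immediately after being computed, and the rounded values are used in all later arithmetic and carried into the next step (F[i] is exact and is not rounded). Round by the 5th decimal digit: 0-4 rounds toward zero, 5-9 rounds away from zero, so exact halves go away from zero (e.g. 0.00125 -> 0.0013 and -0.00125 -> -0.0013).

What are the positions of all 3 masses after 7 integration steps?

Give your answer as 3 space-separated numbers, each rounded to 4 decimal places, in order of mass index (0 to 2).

Step 0: x=[3.0000 7.0000 11.0000] v=[0.0000 0.0000 0.0000]
Step 1: x=[3.1250 7.0000 11.0000] v=[0.5000 0.0000 0.0000]
Step 2: x=[3.3438 7.0156 11.0000] v=[0.8750 0.0625 0.0000]
Step 3: x=[3.6036 7.0703 11.0010] v=[1.0390 0.2188 0.0039]
Step 4: x=[3.8463 7.1830 11.0063] v=[0.9706 0.4508 0.0212]
Step 5: x=[4.0253 7.3565 11.0227] v=[0.7158 0.6941 0.0654]
Step 6: x=[4.1175 7.5719 11.0599] v=[0.3688 0.8616 0.1489]
Step 7: x=[4.1268 7.7915 11.1291] v=[0.0373 0.8784 0.2769]

Answer: 4.1268 7.7915 11.1291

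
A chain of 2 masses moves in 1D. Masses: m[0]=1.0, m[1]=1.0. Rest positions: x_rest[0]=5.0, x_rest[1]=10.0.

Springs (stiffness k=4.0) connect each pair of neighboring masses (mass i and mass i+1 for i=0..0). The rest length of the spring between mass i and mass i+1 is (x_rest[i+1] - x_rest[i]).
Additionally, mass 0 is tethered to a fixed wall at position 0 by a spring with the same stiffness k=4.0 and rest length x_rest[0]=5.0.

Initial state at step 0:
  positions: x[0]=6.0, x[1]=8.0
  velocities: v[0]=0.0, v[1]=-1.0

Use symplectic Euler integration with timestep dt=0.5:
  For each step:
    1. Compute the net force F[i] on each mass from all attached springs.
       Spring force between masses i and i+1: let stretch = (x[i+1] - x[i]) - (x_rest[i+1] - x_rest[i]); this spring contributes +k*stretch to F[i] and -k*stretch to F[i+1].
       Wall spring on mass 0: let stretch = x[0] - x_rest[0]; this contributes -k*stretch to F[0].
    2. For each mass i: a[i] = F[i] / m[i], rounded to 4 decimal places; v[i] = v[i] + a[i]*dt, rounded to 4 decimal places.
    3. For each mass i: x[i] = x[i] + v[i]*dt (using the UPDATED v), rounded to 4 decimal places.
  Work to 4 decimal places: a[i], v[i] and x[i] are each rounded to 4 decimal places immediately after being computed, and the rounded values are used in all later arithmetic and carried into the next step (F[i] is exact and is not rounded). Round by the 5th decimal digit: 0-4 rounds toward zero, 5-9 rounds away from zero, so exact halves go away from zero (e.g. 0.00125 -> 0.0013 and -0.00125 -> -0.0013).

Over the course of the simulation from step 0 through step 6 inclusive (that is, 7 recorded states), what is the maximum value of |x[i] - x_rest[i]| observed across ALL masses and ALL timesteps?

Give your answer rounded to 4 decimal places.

Step 0: x=[6.0000 8.0000] v=[0.0000 -1.0000]
Step 1: x=[2.0000 10.5000] v=[-8.0000 5.0000]
Step 2: x=[4.5000 9.5000] v=[5.0000 -2.0000]
Step 3: x=[7.5000 8.5000] v=[6.0000 -2.0000]
Step 4: x=[4.0000 11.5000] v=[-7.0000 6.0000]
Step 5: x=[4.0000 12.0000] v=[0.0000 1.0000]
Step 6: x=[8.0000 9.5000] v=[8.0000 -5.0000]
Max displacement = 3.0000

Answer: 3.0000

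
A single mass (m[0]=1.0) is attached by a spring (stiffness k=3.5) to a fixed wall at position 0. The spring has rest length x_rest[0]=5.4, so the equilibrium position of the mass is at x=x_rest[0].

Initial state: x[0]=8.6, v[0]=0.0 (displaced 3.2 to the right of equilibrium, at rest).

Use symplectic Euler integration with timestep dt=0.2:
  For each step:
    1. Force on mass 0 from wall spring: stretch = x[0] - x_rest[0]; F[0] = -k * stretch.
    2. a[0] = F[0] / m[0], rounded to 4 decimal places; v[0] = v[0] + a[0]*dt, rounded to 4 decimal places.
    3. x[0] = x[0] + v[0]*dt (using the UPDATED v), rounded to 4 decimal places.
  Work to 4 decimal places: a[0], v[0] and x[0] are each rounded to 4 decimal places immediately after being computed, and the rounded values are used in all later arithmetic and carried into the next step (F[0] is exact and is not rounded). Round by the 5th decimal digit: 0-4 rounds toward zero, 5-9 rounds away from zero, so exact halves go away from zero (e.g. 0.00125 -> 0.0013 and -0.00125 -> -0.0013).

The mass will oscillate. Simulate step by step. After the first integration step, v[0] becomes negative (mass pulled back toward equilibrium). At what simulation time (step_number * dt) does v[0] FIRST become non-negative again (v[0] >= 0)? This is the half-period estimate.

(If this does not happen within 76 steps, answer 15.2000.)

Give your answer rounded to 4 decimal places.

Answer: 1.8000

Derivation:
Step 0: x=[8.6000] v=[0.0000]
Step 1: x=[8.1520] v=[-2.2400]
Step 2: x=[7.3187] v=[-4.1664]
Step 3: x=[6.2168] v=[-5.5095]
Step 4: x=[5.0005] v=[-6.0813]
Step 5: x=[3.8402] v=[-5.8016]
Step 6: x=[2.8983] v=[-4.7097]
Step 7: x=[2.3066] v=[-2.9585]
Step 8: x=[2.1480] v=[-0.7931]
Step 9: x=[2.4447] v=[1.4833]
First v>=0 after going negative at step 9, time=1.8000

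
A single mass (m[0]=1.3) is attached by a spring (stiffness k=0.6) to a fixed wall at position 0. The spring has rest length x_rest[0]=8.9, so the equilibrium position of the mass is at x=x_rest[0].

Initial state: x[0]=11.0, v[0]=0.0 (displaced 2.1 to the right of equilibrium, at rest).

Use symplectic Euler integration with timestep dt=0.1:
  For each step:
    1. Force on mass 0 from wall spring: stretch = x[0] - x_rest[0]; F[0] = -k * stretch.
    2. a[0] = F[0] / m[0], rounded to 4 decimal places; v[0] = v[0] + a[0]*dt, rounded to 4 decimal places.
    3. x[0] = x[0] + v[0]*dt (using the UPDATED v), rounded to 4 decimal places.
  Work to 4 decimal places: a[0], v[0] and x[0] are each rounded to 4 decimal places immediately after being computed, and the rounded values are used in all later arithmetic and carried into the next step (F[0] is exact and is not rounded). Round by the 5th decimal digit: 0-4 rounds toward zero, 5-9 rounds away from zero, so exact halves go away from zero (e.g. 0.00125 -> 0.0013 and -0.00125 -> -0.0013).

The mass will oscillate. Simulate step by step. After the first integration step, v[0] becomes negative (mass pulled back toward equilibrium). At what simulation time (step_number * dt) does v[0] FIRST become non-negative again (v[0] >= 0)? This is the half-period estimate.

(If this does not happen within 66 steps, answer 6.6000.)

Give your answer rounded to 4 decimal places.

Answer: 4.7000

Derivation:
Step 0: x=[11.0000] v=[0.0000]
Step 1: x=[10.9903] v=[-0.0969]
Step 2: x=[10.9710] v=[-0.1934]
Step 3: x=[10.9421] v=[-0.2890]
Step 4: x=[10.9038] v=[-0.3833]
Step 5: x=[10.8562] v=[-0.4758]
Step 6: x=[10.7996] v=[-0.5661]
Step 7: x=[10.7342] v=[-0.6538]
Step 8: x=[10.6604] v=[-0.7385]
Step 9: x=[10.5784] v=[-0.8198]
Step 10: x=[10.4887] v=[-0.8973]
Step 11: x=[10.3916] v=[-0.9706]
Step 12: x=[10.2877] v=[-1.0394]
Step 13: x=[10.1774] v=[-1.1035]
Step 14: x=[10.0612] v=[-1.1625]
Step 15: x=[9.9396] v=[-1.2161]
Step 16: x=[9.8132] v=[-1.2641]
Step 17: x=[9.6826] v=[-1.3063]
Step 18: x=[9.5484] v=[-1.3424]
Step 19: x=[9.4112] v=[-1.3723]
Step 20: x=[9.2716] v=[-1.3959]
Step 21: x=[9.1303] v=[-1.4131]
Step 22: x=[8.9879] v=[-1.4237]
Step 23: x=[8.8451] v=[-1.4278]
Step 24: x=[8.7026] v=[-1.4253]
Step 25: x=[8.5610] v=[-1.4162]
Step 26: x=[8.4209] v=[-1.4006]
Step 27: x=[8.2831] v=[-1.3785]
Step 28: x=[8.1481] v=[-1.3500]
Step 29: x=[8.0166] v=[-1.3153]
Step 30: x=[7.8892] v=[-1.2745]
Step 31: x=[7.7664] v=[-1.2279]
Step 32: x=[7.6488] v=[-1.1756]
Step 33: x=[7.5370] v=[-1.1179]
Step 34: x=[7.4315] v=[-1.0550]
Step 35: x=[7.3328] v=[-0.9872]
Step 36: x=[7.2413] v=[-0.9149]
Step 37: x=[7.1575] v=[-0.8383]
Step 38: x=[7.0817] v=[-0.7579]
Step 39: x=[7.0143] v=[-0.6740]
Step 40: x=[6.9556] v=[-0.5870]
Step 41: x=[6.9059] v=[-0.4973]
Step 42: x=[6.8654] v=[-0.4053]
Step 43: x=[6.8343] v=[-0.3114]
Step 44: x=[6.8127] v=[-0.2161]
Step 45: x=[6.8007] v=[-0.1198]
Step 46: x=[6.7984] v=[-0.0229]
Step 47: x=[6.8058] v=[0.0741]
First v>=0 after going negative at step 47, time=4.7000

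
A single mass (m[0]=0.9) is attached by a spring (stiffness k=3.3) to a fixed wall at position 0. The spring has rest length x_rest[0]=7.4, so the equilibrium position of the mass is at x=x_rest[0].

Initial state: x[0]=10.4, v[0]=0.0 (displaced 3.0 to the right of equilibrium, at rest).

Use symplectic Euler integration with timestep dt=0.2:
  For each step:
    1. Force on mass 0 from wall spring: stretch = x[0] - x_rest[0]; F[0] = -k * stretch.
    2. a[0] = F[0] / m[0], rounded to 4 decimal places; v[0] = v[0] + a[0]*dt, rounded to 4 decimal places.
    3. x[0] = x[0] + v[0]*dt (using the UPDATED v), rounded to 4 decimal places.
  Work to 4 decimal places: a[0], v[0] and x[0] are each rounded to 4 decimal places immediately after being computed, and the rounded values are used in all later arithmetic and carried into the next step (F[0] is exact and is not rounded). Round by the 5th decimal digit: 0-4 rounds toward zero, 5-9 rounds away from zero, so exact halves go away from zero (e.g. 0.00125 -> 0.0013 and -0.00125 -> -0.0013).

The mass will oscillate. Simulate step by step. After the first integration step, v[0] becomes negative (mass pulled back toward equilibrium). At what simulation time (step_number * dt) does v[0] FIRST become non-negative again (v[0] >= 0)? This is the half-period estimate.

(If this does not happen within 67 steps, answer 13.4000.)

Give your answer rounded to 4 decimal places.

Step 0: x=[10.4000] v=[0.0000]
Step 1: x=[9.9600] v=[-2.2000]
Step 2: x=[9.1445] v=[-4.0773]
Step 3: x=[8.0732] v=[-5.3566]
Step 4: x=[6.9031] v=[-5.8503]
Step 5: x=[5.8059] v=[-5.4859]
Step 6: x=[4.9425] v=[-4.3169]
Step 7: x=[4.4396] v=[-2.5147]
Step 8: x=[4.3709] v=[-0.3437]
Step 9: x=[4.7464] v=[1.8776]
First v>=0 after going negative at step 9, time=1.8000

Answer: 1.8000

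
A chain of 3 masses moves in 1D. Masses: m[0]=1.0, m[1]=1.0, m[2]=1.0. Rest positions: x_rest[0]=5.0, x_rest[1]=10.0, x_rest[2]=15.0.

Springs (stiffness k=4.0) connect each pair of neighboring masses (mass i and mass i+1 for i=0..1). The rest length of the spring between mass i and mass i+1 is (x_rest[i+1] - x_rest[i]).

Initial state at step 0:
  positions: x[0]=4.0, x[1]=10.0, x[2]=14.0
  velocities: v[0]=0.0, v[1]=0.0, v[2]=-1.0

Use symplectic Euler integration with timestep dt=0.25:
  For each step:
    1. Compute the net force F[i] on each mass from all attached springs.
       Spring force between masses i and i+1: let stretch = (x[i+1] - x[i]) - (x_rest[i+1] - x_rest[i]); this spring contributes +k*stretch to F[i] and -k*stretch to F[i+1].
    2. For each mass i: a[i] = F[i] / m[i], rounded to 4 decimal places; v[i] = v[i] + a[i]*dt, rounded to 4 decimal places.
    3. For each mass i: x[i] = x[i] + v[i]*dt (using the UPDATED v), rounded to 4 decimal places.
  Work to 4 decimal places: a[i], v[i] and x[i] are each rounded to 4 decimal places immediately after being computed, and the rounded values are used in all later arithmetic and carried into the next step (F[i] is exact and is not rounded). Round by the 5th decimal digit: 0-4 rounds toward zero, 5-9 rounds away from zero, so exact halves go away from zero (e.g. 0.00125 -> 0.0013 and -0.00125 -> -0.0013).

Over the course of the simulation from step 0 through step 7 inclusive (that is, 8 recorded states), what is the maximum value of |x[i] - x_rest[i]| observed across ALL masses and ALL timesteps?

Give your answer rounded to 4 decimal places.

Step 0: x=[4.0000 10.0000 14.0000] v=[0.0000 0.0000 -1.0000]
Step 1: x=[4.2500 9.5000 14.0000] v=[1.0000 -2.0000 0.0000]
Step 2: x=[4.5625 8.8125 14.1250] v=[1.2500 -2.7500 0.5000]
Step 3: x=[4.6875 8.3906 14.1719] v=[0.5000 -1.6875 0.1875]
Step 4: x=[4.4883 8.4883 14.0235] v=[-0.7969 0.3907 -0.5938]
Step 5: x=[4.0391 8.9698 13.7413] v=[-1.7969 1.9259 -1.1290]
Step 6: x=[3.5726 9.4115 13.5162] v=[-1.8662 1.7667 -0.9005]
Step 7: x=[3.3158 9.4196 13.5149] v=[-1.0273 0.0325 -0.0052]
Max displacement = 1.6842

Answer: 1.6842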